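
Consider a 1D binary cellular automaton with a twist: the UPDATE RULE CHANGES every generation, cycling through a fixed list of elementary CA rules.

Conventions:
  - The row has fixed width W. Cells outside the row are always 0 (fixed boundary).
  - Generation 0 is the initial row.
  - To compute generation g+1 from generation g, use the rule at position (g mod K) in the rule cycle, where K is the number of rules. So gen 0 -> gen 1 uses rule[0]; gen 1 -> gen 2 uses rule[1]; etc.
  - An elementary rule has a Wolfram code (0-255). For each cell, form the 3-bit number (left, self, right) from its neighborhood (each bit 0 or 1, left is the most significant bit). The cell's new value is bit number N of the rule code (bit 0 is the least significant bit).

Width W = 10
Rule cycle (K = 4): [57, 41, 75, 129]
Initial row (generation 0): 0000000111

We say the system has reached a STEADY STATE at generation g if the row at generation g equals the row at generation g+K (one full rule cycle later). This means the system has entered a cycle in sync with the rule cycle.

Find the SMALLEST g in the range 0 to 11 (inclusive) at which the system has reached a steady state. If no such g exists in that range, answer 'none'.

Gen 0: 0000000111
Gen 1 (rule 57): 1111110100
Gen 2 (rule 41): 1000001001
Gen 3 (rule 75): 0011110010
Gen 4 (rule 129): 1001100000
Gen 5 (rule 57): 0101011111
Gen 6 (rule 41): 0010110000
Gen 7 (rule 75): 1100110111
Gen 8 (rule 129): 0000000010
Gen 9 (rule 57): 1111111001
Gen 10 (rule 41): 1000000000
Gen 11 (rule 75): 0011111111
Gen 12 (rule 129): 1001111110
Gen 13 (rule 57): 0101000001
Gen 14 (rule 41): 0010011100
Gen 15 (rule 75): 1100110101

Answer: none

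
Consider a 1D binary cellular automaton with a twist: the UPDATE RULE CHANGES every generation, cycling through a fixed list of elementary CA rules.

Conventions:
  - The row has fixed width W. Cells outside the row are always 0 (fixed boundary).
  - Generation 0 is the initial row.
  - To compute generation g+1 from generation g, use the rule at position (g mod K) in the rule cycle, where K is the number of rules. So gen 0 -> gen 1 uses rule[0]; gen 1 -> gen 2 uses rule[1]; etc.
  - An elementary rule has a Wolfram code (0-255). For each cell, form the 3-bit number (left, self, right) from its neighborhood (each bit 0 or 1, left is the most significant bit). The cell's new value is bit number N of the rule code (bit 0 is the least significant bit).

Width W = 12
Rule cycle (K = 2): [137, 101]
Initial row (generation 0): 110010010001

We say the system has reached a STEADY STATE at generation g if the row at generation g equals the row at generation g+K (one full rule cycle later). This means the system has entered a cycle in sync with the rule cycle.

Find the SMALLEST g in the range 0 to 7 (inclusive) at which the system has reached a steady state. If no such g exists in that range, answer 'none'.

Gen 0: 110010010001
Gen 1 (rule 137): 100000000100
Gen 2 (rule 101): 101111110101
Gen 3 (rule 137): 001111100000
Gen 4 (rule 101): 100000101111
Gen 5 (rule 137): 001110001110
Gen 6 (rule 101): 100010100010
Gen 7 (rule 137): 001000001000
Gen 8 (rule 101): 101011101011
Gen 9 (rule 137): 000011000010

Answer: none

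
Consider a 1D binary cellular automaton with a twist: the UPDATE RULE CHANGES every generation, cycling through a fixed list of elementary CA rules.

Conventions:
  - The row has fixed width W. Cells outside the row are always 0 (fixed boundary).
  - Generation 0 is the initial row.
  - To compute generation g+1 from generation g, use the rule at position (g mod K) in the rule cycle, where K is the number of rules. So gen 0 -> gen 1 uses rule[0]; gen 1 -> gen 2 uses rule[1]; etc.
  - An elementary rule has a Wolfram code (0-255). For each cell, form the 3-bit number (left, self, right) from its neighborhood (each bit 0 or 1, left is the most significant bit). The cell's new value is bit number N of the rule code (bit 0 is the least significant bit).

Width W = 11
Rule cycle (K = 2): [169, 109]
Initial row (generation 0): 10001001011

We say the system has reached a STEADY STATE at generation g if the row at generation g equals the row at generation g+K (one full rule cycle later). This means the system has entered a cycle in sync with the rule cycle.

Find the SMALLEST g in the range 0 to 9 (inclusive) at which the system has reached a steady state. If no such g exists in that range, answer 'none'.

Gen 0: 10001001011
Gen 1 (rule 169): 00100000110
Gen 2 (rule 109): 10101110110
Gen 3 (rule 169): 01011101100
Gen 4 (rule 109): 01110111101
Gen 5 (rule 169): 01101111010
Gen 6 (rule 109): 01111001110
Gen 7 (rule 169): 01110001100
Gen 8 (rule 109): 01010101101
Gen 9 (rule 169): 00101011010
Gen 10 (rule 109): 10111111110
Gen 11 (rule 169): 01111111100

Answer: none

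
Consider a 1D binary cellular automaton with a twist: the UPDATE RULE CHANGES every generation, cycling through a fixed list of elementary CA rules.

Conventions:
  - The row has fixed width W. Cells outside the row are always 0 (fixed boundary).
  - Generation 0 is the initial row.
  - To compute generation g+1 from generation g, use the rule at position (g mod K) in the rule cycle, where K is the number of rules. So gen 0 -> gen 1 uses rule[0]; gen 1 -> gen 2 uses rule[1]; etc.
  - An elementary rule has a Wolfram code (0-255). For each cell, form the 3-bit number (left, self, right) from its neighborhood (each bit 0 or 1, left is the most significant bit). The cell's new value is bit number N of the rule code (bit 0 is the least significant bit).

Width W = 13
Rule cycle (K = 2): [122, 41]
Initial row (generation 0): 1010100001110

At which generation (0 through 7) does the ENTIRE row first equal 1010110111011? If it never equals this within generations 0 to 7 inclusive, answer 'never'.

Answer: never

Derivation:
Gen 0: 1010100001110
Gen 1 (rule 122): 0101010011011
Gen 2 (rule 41): 0010100010110
Gen 3 (rule 122): 0101010101111
Gen 4 (rule 41): 0010101011000
Gen 5 (rule 122): 0101010111100
Gen 6 (rule 41): 0010101100001
Gen 7 (rule 122): 0101011110010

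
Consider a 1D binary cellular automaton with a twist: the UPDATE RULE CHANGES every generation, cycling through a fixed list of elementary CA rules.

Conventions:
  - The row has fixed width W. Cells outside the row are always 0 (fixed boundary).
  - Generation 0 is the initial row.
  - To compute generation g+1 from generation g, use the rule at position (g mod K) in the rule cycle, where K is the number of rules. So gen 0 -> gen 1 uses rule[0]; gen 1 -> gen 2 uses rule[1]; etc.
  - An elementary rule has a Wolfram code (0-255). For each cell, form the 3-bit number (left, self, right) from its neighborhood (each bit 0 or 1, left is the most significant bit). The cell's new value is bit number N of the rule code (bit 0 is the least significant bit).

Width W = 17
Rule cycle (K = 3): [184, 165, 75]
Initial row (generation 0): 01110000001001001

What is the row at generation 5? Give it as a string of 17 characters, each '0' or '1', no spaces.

Gen 0: 01110000001001001
Gen 1 (rule 184): 01101000000100100
Gen 2 (rule 165): 00011011110100101
Gen 3 (rule 75): 11111010010001000
Gen 4 (rule 184): 11110101001000100
Gen 5 (rule 165): 01101111001010101

Answer: 01101111001010101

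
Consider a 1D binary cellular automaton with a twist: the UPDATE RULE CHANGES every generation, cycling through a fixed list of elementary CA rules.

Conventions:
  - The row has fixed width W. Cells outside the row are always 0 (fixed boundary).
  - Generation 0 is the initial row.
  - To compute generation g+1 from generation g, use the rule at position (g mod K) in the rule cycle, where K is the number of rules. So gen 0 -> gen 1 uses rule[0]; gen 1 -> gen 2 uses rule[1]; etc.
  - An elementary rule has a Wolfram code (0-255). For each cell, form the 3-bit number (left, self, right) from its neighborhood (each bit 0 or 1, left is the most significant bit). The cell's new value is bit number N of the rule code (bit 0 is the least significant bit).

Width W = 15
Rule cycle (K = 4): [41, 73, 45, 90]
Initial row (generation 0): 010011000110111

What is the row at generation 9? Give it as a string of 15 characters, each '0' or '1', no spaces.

Gen 0: 010011000110111
Gen 1 (rule 41): 000010010101100
Gen 2 (rule 73): 111000000001101
Gen 3 (rule 45): 100011111101011
Gen 4 (rule 90): 010110000100011
Gen 5 (rule 41): 001100110001010
Gen 6 (rule 73): 101100110100000
Gen 7 (rule 45): 111000101101111
Gen 8 (rule 90): 101101001101001
Gen 9 (rule 41): 011010001010000

Answer: 011010001010000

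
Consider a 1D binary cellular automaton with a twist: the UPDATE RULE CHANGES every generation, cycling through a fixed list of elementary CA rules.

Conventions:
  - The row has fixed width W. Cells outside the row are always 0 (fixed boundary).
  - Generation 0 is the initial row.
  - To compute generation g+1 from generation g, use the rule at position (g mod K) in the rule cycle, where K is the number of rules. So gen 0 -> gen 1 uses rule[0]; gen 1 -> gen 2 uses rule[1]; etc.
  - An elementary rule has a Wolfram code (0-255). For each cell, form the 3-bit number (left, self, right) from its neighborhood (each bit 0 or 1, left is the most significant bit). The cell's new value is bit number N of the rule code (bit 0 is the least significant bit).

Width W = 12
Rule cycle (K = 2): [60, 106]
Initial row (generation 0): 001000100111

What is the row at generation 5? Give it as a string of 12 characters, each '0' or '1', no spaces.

Gen 0: 001000100111
Gen 1 (rule 60): 001100110100
Gen 2 (rule 106): 011101111000
Gen 3 (rule 60): 010011000100
Gen 4 (rule 106): 100111001000
Gen 5 (rule 60): 110100101100

Answer: 110100101100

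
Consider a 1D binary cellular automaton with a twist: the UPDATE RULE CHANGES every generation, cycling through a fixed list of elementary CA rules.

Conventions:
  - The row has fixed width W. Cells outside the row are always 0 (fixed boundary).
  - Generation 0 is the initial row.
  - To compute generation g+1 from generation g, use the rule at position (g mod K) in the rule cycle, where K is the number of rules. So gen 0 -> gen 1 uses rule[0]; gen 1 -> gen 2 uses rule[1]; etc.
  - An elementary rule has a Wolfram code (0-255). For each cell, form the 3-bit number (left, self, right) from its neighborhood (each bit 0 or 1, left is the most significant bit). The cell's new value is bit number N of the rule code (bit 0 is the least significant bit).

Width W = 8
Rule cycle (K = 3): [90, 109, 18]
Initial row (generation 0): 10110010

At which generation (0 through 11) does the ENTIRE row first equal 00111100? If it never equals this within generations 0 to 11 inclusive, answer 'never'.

Gen 0: 10110010
Gen 1 (rule 90): 00111101
Gen 2 (rule 109): 10100111
Gen 3 (rule 18): 00011000
Gen 4 (rule 90): 00111100
Gen 5 (rule 109): 10100101
Gen 6 (rule 18): 00011000
Gen 7 (rule 90): 00111100
Gen 8 (rule 109): 10100101
Gen 9 (rule 18): 00011000
Gen 10 (rule 90): 00111100
Gen 11 (rule 109): 10100101

Answer: 4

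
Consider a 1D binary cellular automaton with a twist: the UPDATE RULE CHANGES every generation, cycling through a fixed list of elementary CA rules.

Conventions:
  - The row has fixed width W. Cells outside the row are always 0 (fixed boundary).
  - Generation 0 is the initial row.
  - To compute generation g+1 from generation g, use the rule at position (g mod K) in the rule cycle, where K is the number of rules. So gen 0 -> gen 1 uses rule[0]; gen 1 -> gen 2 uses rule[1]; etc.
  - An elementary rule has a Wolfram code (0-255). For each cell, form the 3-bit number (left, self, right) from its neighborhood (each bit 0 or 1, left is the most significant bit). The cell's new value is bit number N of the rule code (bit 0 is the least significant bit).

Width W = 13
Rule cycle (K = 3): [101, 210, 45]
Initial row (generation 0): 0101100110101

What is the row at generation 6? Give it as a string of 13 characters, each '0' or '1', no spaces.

Answer: 0111011010101

Derivation:
Gen 0: 0101100110101
Gen 1 (rule 101): 0110100011111
Gen 2 (rule 210): 1010010101111
Gen 3 (rule 45): 1110011111000
Gen 4 (rule 101): 0010000001011
Gen 5 (rule 210): 0101000010001
Gen 6 (rule 45): 0111011010101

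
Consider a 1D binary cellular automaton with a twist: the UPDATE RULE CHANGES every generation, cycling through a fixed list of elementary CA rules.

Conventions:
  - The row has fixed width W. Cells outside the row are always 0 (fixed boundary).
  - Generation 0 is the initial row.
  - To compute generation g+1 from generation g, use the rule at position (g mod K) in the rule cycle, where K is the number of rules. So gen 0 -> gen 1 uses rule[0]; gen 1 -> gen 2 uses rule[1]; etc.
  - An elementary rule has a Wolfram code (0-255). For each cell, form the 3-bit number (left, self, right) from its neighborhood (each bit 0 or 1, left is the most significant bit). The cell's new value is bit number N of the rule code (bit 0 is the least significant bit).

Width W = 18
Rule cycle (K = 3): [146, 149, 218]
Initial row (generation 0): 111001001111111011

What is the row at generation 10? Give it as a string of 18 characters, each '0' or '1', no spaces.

Answer: 011010010110001010

Derivation:
Gen 0: 111001001111111011
Gen 1 (rule 146): 010110110111110000
Gen 2 (rule 149): 010000000011101111
Gen 3 (rule 218): 101000000111101111
Gen 4 (rule 146): 000100001011000110
Gen 5 (rule 149): 110111101000110001
Gen 6 (rule 218): 110111100101111010
Gen 7 (rule 146): 000011011000110001
Gen 8 (rule 149): 111000000110001101
Gen 9 (rule 218): 111100001111011100
Gen 10 (rule 146): 011010010110001010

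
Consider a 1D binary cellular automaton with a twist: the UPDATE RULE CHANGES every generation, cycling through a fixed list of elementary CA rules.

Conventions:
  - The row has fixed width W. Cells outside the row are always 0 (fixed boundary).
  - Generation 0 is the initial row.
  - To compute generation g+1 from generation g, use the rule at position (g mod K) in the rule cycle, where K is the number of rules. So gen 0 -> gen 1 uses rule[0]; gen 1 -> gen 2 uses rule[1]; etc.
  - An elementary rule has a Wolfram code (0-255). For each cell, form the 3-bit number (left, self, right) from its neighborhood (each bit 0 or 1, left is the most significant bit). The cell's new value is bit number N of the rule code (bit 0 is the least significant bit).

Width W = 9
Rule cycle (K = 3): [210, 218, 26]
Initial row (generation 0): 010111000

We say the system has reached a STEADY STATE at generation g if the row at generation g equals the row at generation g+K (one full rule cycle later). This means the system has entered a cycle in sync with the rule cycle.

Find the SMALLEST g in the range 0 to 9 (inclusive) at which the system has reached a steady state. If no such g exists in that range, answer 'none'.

Gen 0: 010111000
Gen 1 (rule 210): 100011100
Gen 2 (rule 218): 010111110
Gen 3 (rule 26): 100100001
Gen 4 (rule 210): 011010010
Gen 5 (rule 218): 111001101
Gen 6 (rule 26): 100111000
Gen 7 (rule 210): 011011100
Gen 8 (rule 218): 111011110
Gen 9 (rule 26): 100010001
Gen 10 (rule 210): 010101010
Gen 11 (rule 218): 100000001
Gen 12 (rule 26): 010000010

Answer: none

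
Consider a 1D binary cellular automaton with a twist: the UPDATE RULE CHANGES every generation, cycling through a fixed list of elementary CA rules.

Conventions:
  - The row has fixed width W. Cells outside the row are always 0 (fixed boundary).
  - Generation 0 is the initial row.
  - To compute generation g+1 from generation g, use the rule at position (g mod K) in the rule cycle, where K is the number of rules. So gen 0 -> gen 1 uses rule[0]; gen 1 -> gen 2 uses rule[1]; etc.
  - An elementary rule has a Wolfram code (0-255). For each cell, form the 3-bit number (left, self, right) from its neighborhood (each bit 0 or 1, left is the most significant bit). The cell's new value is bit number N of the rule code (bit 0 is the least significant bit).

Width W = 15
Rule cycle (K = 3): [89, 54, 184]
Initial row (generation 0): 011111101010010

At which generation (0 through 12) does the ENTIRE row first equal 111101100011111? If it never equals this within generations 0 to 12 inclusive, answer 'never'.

Answer: never

Derivation:
Gen 0: 011111101010010
Gen 1 (rule 89): 010000100001001
Gen 2 (rule 54): 111001110011111
Gen 3 (rule 184): 110101101011110
Gen 4 (rule 89): 110001100010011
Gen 5 (rule 54): 001010010111100
Gen 6 (rule 184): 000101001111010
Gen 7 (rule 89): 110000101001001
Gen 8 (rule 54): 001001111111111
Gen 9 (rule 184): 000101111111110
Gen 10 (rule 89): 110001000000011
Gen 11 (rule 54): 001011100000100
Gen 12 (rule 184): 000111010000010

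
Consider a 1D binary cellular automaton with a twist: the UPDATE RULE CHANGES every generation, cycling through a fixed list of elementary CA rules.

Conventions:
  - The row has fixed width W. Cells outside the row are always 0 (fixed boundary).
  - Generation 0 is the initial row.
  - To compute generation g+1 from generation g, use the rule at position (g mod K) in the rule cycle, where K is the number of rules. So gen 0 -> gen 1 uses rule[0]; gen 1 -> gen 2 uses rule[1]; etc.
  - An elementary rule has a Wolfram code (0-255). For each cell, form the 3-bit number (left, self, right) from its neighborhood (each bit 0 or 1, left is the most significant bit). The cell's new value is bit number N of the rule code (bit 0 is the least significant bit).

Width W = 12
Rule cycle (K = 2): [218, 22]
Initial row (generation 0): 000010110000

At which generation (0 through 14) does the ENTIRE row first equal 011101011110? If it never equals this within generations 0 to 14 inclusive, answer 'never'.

Gen 0: 000010110000
Gen 1 (rule 218): 000100111000
Gen 2 (rule 22): 001111000100
Gen 3 (rule 218): 011111101010
Gen 4 (rule 22): 100000001011
Gen 5 (rule 218): 010000010011
Gen 6 (rule 22): 111000111100
Gen 7 (rule 218): 111101111110
Gen 8 (rule 22): 000000000001
Gen 9 (rule 218): 000000000010
Gen 10 (rule 22): 000000000111
Gen 11 (rule 218): 000000001111
Gen 12 (rule 22): 000000010000
Gen 13 (rule 218): 000000101000
Gen 14 (rule 22): 000001101100

Answer: never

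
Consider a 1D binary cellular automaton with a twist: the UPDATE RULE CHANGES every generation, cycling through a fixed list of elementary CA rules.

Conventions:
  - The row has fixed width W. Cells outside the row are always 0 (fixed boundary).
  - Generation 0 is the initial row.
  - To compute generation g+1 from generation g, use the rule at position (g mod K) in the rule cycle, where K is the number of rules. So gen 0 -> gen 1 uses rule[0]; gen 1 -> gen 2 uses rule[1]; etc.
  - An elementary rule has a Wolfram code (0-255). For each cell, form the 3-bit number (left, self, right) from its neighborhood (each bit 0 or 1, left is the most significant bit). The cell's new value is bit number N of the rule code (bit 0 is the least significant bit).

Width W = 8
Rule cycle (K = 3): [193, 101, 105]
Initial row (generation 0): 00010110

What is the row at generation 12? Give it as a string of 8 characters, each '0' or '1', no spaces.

Gen 0: 00010110
Gen 1 (rule 193): 11000010
Gen 2 (rule 101): 01011010
Gen 3 (rule 105): 00111100
Gen 4 (rule 193): 10011101
Gen 5 (rule 101): 10000111
Gen 6 (rule 105): 00110101
Gen 7 (rule 193): 10010000
Gen 8 (rule 101): 10010111
Gen 9 (rule 105): 00001101
Gen 10 (rule 193): 11100100
Gen 11 (rule 101): 00100101
Gen 12 (rule 105): 10000010

Answer: 10000010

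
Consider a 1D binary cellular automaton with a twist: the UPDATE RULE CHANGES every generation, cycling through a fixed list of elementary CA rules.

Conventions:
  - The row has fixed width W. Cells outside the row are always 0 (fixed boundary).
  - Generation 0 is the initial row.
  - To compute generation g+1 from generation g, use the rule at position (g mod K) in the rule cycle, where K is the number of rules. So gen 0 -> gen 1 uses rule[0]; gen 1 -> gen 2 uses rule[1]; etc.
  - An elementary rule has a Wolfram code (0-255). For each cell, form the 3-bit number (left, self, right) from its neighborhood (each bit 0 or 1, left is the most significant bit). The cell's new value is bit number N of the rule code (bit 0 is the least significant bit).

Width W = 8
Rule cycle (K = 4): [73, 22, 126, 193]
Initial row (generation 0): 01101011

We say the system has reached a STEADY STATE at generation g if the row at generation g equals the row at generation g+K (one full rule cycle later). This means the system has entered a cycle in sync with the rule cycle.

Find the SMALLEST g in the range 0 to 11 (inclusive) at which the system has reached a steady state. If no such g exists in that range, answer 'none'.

Answer: none

Derivation:
Gen 0: 01101011
Gen 1 (rule 73): 01100011
Gen 2 (rule 22): 10010100
Gen 3 (rule 126): 11111110
Gen 4 (rule 193): 01111110
Gen 5 (rule 73): 01000010
Gen 6 (rule 22): 11100111
Gen 7 (rule 126): 10111101
Gen 8 (rule 193): 00011100
Gen 9 (rule 73): 11010101
Gen 10 (rule 22): 00010101
Gen 11 (rule 126): 00111111
Gen 12 (rule 193): 10011111
Gen 13 (rule 73): 00010001
Gen 14 (rule 22): 00111011
Gen 15 (rule 126): 01101111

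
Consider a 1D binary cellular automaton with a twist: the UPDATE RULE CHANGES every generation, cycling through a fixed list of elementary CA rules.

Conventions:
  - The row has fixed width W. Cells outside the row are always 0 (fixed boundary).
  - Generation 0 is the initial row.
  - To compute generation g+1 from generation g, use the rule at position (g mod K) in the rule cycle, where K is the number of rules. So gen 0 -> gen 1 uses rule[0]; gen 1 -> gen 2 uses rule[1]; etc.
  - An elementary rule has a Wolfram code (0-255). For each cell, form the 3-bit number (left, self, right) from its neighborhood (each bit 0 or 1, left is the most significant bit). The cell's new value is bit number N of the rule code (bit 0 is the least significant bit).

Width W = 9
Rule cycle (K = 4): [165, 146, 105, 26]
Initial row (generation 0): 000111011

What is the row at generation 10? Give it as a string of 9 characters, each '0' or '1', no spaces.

Answer: 000111110

Derivation:
Gen 0: 000111011
Gen 1 (rule 165): 110010100
Gen 2 (rule 146): 001100010
Gen 3 (rule 105): 101101000
Gen 4 (rule 26): 001000100
Gen 5 (rule 165): 101010101
Gen 6 (rule 146): 000000000
Gen 7 (rule 105): 111111111
Gen 8 (rule 26): 100000000
Gen 9 (rule 165): 101111111
Gen 10 (rule 146): 000111110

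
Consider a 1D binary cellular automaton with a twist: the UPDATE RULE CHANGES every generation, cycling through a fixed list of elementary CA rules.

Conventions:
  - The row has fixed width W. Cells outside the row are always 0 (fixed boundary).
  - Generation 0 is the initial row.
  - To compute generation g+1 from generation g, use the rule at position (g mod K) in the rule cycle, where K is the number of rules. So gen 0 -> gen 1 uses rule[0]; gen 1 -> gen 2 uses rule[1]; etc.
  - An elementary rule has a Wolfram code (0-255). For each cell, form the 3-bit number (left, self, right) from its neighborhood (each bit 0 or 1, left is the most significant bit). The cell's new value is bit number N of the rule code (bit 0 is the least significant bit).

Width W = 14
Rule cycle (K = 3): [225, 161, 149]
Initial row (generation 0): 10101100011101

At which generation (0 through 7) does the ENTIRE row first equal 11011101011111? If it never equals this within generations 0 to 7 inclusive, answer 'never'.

Answer: never

Derivation:
Gen 0: 10101100011101
Gen 1 (rule 225): 01010101001110
Gen 2 (rule 161): 00101010000100
Gen 3 (rule 149): 10101011110111
Gen 4 (rule 225): 01010101111011
Gen 5 (rule 161): 00101010110100
Gen 6 (rule 149): 10101010000111
Gen 7 (rule 225): 01010100110011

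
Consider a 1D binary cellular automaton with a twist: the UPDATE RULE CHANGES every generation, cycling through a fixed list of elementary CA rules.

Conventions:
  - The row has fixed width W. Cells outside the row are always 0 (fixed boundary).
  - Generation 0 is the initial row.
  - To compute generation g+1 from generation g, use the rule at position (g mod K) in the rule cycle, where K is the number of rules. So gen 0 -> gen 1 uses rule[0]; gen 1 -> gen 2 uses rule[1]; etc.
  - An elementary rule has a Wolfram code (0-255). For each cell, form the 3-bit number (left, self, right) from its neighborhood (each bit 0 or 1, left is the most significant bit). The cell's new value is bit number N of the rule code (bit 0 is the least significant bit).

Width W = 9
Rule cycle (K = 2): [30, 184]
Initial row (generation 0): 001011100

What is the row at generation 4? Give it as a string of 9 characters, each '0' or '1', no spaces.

Answer: 101011110

Derivation:
Gen 0: 001011100
Gen 1 (rule 30): 011010010
Gen 2 (rule 184): 010101001
Gen 3 (rule 30): 110101111
Gen 4 (rule 184): 101011110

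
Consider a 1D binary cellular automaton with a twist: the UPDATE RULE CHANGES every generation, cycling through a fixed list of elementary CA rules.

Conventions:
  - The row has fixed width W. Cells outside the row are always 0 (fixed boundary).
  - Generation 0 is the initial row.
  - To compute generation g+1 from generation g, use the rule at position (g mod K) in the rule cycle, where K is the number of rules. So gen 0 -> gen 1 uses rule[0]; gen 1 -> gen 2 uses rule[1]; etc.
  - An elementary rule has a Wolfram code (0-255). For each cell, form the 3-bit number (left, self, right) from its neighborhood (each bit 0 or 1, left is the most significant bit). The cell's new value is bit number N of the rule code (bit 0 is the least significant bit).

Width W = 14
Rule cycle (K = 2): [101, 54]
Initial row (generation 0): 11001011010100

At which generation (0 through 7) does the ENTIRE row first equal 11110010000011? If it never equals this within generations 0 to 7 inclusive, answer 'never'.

Gen 0: 11001011010100
Gen 1 (rule 101): 01001101111101
Gen 2 (rule 54): 11110010000011
Gen 3 (rule 101): 00010010111001
Gen 4 (rule 54): 00111111000111
Gen 5 (rule 101): 10000001010001
Gen 6 (rule 54): 11000011111011
Gen 7 (rule 101): 01011000001101

Answer: 2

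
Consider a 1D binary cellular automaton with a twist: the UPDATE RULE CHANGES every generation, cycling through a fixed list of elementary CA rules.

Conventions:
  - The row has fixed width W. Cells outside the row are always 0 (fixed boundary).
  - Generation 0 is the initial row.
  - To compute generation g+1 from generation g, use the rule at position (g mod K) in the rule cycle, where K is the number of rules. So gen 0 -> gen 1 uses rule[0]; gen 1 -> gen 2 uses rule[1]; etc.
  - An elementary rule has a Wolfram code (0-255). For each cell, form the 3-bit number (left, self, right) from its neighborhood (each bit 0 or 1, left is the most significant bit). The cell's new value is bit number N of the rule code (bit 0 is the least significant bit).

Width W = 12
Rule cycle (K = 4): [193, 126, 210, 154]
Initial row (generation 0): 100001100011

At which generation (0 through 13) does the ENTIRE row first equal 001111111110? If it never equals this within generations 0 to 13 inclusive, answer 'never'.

Gen 0: 100001100011
Gen 1 (rule 193): 001100101001
Gen 2 (rule 126): 011111111111
Gen 3 (rule 210): 101111111111
Gen 4 (rule 154): 001111111110
Gen 5 (rule 193): 100111111110
Gen 6 (rule 126): 111100000011
Gen 7 (rule 210): 011110000101
Gen 8 (rule 154): 111101001000
Gen 9 (rule 193): 011100000011
Gen 10 (rule 126): 110110000111
Gen 11 (rule 210): 010011001011
Gen 12 (rule 154): 101110110010
Gen 13 (rule 193): 000110010000

Answer: 4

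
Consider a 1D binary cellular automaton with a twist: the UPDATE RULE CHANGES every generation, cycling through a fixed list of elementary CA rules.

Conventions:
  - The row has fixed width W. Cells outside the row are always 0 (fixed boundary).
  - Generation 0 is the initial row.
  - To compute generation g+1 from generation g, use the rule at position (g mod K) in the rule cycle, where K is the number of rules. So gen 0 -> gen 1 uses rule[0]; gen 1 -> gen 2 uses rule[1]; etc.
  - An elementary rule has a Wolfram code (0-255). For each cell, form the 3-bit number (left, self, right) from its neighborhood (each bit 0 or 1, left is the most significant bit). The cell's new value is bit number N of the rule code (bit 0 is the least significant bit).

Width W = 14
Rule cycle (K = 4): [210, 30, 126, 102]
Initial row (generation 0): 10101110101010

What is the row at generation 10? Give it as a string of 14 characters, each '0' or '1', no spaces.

Answer: 00001101010111

Derivation:
Gen 0: 10101110101010
Gen 1 (rule 210): 00000110000001
Gen 2 (rule 30): 00001101000011
Gen 3 (rule 126): 00011111100111
Gen 4 (rule 102): 00100000101001
Gen 5 (rule 210): 01010001000110
Gen 6 (rule 30): 11011011101101
Gen 7 (rule 126): 11111110111111
Gen 8 (rule 102): 00000011000001
Gen 9 (rule 210): 00000101100010
Gen 10 (rule 30): 00001101010111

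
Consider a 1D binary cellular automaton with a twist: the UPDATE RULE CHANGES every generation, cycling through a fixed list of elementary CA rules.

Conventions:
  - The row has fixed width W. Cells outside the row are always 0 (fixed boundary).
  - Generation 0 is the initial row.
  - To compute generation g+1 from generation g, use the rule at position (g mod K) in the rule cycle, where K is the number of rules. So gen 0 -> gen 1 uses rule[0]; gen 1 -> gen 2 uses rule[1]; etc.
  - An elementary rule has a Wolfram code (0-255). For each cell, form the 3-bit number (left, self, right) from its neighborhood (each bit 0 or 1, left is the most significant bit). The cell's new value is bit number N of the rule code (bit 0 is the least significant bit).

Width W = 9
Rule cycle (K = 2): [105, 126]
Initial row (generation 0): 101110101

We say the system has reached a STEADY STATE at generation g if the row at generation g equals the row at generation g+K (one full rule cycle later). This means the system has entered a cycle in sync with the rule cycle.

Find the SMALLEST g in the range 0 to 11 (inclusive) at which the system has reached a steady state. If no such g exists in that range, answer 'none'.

Gen 0: 101110101
Gen 1 (rule 105): 011011010
Gen 2 (rule 126): 111111111
Gen 3 (rule 105): 100000001
Gen 4 (rule 126): 110000011
Gen 5 (rule 105): 110111011
Gen 6 (rule 126): 111101111
Gen 7 (rule 105): 100111001
Gen 8 (rule 126): 111101111
Gen 9 (rule 105): 100111001
Gen 10 (rule 126): 111101111
Gen 11 (rule 105): 100111001
Gen 12 (rule 126): 111101111
Gen 13 (rule 105): 100111001

Answer: 6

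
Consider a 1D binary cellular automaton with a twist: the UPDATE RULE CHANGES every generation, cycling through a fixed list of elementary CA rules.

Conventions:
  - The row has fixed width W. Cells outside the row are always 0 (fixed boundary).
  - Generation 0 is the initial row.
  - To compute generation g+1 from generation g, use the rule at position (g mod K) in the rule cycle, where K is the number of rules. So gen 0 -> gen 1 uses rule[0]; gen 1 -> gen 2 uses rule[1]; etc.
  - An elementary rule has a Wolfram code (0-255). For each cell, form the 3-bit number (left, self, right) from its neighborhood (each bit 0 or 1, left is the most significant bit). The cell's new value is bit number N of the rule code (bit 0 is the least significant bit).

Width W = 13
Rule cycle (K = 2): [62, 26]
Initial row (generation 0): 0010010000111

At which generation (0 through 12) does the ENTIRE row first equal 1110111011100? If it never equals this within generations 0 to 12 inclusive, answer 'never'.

Answer: never

Derivation:
Gen 0: 0010010000111
Gen 1 (rule 62): 0111111001100
Gen 2 (rule 26): 1100000111010
Gen 3 (rule 62): 1010001100111
Gen 4 (rule 26): 0001011011100
Gen 5 (rule 62): 0011110110010
Gen 6 (rule 26): 0110000101101
Gen 7 (rule 62): 1101001111011
Gen 8 (rule 26): 1000111000010
Gen 9 (rule 62): 1101100100111
Gen 10 (rule 26): 1001011011100
Gen 11 (rule 62): 1111110110010
Gen 12 (rule 26): 1000000101101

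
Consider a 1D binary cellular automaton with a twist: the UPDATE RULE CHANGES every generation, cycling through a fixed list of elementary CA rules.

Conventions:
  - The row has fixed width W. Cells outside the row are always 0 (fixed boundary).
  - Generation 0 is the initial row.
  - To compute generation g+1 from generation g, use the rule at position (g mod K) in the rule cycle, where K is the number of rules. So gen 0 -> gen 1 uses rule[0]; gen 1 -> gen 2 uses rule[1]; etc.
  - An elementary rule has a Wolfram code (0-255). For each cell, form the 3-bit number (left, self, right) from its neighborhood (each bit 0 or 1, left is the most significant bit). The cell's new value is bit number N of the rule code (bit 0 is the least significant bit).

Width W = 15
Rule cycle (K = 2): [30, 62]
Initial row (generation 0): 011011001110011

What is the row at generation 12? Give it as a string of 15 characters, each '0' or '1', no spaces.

Gen 0: 011011001110011
Gen 1 (rule 30): 110010111001110
Gen 2 (rule 62): 101111100111001
Gen 3 (rule 30): 101000011100111
Gen 4 (rule 62): 111100110011100
Gen 5 (rule 30): 100011101110010
Gen 6 (rule 62): 110110011001111
Gen 7 (rule 30): 100101110111000
Gen 8 (rule 62): 111111001100100
Gen 9 (rule 30): 100000111011110
Gen 10 (rule 62): 110001100110001
Gen 11 (rule 30): 101011011101011
Gen 12 (rule 62): 111110110011110

Answer: 111110110011110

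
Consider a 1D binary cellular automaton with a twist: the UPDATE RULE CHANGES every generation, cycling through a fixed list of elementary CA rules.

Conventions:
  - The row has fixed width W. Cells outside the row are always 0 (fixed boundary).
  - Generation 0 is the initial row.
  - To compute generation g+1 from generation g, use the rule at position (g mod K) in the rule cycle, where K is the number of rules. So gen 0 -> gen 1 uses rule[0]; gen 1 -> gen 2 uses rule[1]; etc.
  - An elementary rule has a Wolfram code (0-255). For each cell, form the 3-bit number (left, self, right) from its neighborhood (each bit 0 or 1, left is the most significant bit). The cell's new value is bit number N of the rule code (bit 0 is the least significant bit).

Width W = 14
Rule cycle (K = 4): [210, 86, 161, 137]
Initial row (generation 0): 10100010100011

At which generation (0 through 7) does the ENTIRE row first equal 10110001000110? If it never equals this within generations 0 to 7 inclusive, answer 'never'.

Gen 0: 10100010100011
Gen 1 (rule 210): 00010100010101
Gen 2 (rule 86): 00110110110101
Gen 3 (rule 161): 10001001001010
Gen 4 (rule 137): 00100000000000
Gen 5 (rule 210): 01010000000000
Gen 6 (rule 86): 11011000000000
Gen 7 (rule 161): 00100011111111

Answer: never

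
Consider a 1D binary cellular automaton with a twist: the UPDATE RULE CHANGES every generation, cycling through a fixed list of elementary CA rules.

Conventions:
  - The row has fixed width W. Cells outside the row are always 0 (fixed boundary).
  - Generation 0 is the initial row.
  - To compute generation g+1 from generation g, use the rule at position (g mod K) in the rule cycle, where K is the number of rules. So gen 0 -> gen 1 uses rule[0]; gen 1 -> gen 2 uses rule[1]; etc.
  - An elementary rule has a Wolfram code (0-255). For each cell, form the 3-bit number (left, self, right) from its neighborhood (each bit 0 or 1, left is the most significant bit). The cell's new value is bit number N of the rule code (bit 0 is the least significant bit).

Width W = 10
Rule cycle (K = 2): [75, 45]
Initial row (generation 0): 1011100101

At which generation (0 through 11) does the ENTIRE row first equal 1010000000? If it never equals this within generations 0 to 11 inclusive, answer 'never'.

Answer: 11

Derivation:
Gen 0: 1011100101
Gen 1 (rule 75): 0010101000
Gen 2 (rule 45): 1011111011
Gen 3 (rule 75): 0010001011
Gen 4 (rule 45): 1010101110
Gen 5 (rule 75): 0000001010
Gen 6 (rule 45): 1111101110
Gen 7 (rule 75): 1000101010
Gen 8 (rule 45): 1010111110
Gen 9 (rule 75): 0000100010
Gen 10 (rule 45): 1110101010
Gen 11 (rule 75): 1010000000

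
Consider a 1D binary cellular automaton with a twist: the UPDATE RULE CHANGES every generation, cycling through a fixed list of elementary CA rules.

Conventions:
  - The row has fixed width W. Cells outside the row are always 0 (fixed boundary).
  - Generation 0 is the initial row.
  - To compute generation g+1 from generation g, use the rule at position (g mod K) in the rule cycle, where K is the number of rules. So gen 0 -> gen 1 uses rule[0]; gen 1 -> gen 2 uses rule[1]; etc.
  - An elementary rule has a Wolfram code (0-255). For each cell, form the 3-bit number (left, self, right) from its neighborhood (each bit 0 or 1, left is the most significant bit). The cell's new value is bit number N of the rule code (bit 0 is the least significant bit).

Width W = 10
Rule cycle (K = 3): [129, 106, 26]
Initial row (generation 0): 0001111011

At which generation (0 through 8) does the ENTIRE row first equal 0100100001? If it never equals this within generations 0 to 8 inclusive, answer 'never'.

Answer: never

Derivation:
Gen 0: 0001111011
Gen 1 (rule 129): 1100110000
Gen 2 (rule 106): 1101110000
Gen 3 (rule 26): 1001001000
Gen 4 (rule 129): 0000000011
Gen 5 (rule 106): 0000000111
Gen 6 (rule 26): 0000001100
Gen 7 (rule 129): 1111100001
Gen 8 (rule 106): 1000100010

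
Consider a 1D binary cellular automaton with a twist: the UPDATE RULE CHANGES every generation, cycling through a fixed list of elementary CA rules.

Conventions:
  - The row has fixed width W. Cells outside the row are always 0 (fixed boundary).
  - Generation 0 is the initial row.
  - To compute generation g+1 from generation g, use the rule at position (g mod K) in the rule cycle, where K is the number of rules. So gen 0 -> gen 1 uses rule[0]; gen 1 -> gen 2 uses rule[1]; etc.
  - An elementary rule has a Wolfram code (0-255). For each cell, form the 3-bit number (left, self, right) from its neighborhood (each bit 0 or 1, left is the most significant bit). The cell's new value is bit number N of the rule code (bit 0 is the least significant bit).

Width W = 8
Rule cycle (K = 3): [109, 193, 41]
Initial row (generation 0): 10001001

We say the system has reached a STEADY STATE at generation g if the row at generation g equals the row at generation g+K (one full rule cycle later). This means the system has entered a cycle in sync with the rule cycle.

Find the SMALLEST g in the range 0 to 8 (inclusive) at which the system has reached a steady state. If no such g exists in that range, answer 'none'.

Gen 0: 10001001
Gen 1 (rule 109): 10101001
Gen 2 (rule 193): 00000000
Gen 3 (rule 41): 11111111
Gen 4 (rule 109): 10000001
Gen 5 (rule 193): 00111100
Gen 6 (rule 41): 10100001
Gen 7 (rule 109): 11101101
Gen 8 (rule 193): 01100100
Gen 9 (rule 41): 01000001
Gen 10 (rule 109): 01011101
Gen 11 (rule 193): 00001100

Answer: none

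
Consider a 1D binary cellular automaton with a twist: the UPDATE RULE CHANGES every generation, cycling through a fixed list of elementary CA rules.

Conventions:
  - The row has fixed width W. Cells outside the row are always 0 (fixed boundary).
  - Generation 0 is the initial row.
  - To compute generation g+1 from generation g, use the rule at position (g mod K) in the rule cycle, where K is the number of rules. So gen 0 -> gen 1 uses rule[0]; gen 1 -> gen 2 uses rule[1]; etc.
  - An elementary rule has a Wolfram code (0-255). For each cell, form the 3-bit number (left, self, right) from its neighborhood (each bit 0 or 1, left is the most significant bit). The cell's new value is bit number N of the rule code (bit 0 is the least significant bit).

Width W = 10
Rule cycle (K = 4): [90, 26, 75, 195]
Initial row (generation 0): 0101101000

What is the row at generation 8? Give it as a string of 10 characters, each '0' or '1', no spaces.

Gen 0: 0101101000
Gen 1 (rule 90): 1001100100
Gen 2 (rule 26): 0111011010
Gen 3 (rule 75): 1101011000
Gen 4 (rule 195): 0100001011
Gen 5 (rule 90): 1010010011
Gen 6 (rule 26): 0001101110
Gen 7 (rule 75): 1111101010
Gen 8 (rule 195): 0111100000

Answer: 0111100000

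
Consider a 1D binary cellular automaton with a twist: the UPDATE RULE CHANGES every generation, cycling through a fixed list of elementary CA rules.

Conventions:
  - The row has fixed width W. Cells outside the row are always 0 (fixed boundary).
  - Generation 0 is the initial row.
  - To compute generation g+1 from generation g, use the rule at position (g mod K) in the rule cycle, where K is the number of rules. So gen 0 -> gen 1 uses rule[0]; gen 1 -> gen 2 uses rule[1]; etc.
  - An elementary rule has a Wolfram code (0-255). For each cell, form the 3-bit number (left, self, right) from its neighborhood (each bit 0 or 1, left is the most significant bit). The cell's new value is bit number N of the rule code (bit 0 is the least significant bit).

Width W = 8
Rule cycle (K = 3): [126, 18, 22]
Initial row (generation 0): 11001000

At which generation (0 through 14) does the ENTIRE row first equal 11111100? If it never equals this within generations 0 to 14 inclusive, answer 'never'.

Answer: 1

Derivation:
Gen 0: 11001000
Gen 1 (rule 126): 11111100
Gen 2 (rule 18): 00000010
Gen 3 (rule 22): 00000111
Gen 4 (rule 126): 00001101
Gen 5 (rule 18): 00010000
Gen 6 (rule 22): 00111000
Gen 7 (rule 126): 01101100
Gen 8 (rule 18): 10000010
Gen 9 (rule 22): 11000111
Gen 10 (rule 126): 11101101
Gen 11 (rule 18): 00000000
Gen 12 (rule 22): 00000000
Gen 13 (rule 126): 00000000
Gen 14 (rule 18): 00000000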